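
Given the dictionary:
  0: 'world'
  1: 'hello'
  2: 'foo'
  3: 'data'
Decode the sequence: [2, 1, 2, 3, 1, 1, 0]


Look up each index in the dictionary:
  2 -> 'foo'
  1 -> 'hello'
  2 -> 'foo'
  3 -> 'data'
  1 -> 'hello'
  1 -> 'hello'
  0 -> 'world'

Decoded: "foo hello foo data hello hello world"


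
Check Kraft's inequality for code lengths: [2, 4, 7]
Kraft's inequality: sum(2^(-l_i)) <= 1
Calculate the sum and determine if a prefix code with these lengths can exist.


Sum = 2^(-2) + 2^(-4) + 2^(-7)
    = 0.25 + 0.0625 + 0.0078125
    = 41/128 = 0.3203125
Since 0.3203125 <= 1, Kraft's inequality IS satisfied.
A prefix code with these lengths CAN exist.

Kraft sum = 0.3203125. Satisfied.


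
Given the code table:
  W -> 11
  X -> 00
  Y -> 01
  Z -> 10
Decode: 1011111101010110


Decoding:
10 -> Z
11 -> W
11 -> W
11 -> W
01 -> Y
01 -> Y
01 -> Y
10 -> Z


Result: ZWWWYYYZ


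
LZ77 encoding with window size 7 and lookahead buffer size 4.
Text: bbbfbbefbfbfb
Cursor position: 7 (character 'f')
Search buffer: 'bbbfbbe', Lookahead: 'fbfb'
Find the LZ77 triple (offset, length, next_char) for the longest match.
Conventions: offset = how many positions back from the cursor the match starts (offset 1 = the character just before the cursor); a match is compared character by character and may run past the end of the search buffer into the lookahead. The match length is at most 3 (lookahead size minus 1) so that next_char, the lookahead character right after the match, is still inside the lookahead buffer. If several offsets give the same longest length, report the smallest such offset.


Try each offset into the search buffer:
  offset=1 (pos 6, char 'e'): match length 0
  offset=2 (pos 5, char 'b'): match length 0
  offset=3 (pos 4, char 'b'): match length 0
  offset=4 (pos 3, char 'f'): match length 2
  offset=5 (pos 2, char 'b'): match length 0
  offset=6 (pos 1, char 'b'): match length 0
  offset=7 (pos 0, char 'b'): match length 0
Longest match has length 2 at offset 4.
next_char = character at position 7 + 2 = 9 -> 'f'

Best match: offset=4, length=2 (matching 'fb' starting at position 3)
LZ77 triple: (4, 2, 'f')


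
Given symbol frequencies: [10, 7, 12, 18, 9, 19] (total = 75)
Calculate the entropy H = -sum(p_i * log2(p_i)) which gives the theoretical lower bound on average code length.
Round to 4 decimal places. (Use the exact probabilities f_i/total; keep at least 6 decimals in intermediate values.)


Per-symbol terms -p_i * log2(p_i) with p_i = f_i/75:
  p = 10/75 = 0.133333: log2(p) = -2.906891, -p*log2(p) = 0.387585
  p = 7/75 = 0.093333: log2(p) = -3.421464, -p*log2(p) = 0.319337
  p = 12/75 = 0.160000: log2(p) = -2.643856, -p*log2(p) = 0.423017
  p = 18/75 = 0.240000: log2(p) = -2.058894, -p*log2(p) = 0.494134
  p = 9/75 = 0.120000: log2(p) = -3.058894, -p*log2(p) = 0.367067
  p = 19/75 = 0.253333: log2(p) = -1.980891, -p*log2(p) = 0.501826
H = 0.387585 + 0.319337 + 0.423017 + 0.494134 + 0.367067 + 0.501826 = 2.492966

H = 2.493 bits/symbol


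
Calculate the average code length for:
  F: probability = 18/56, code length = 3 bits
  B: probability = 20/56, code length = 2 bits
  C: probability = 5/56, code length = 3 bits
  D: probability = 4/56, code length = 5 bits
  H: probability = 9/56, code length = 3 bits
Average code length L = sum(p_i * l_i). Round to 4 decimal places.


Weighted contributions p_i * l_i:
  F: (18/56) * 3 = 54/56
  B: (20/56) * 2 = 40/56
  C: (5/56) * 3 = 15/56
  D: (4/56) * 5 = 20/56
  H: (9/56) * 3 = 27/56
Sum = (54 + 40 + 15 + 20 + 27)/56 = 156/56

L = 156/56 = 2.7857 bits/symbol


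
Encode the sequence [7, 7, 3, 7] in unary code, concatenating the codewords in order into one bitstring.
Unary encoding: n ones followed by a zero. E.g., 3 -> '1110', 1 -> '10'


Encode each number as n ones followed by a terminating 0:
  7 -> 11111110 (8 bits)
  7 -> 11111110 (8 bits)
  3 -> 1110 (4 bits)
  7 -> 11111110 (8 bits)
Total length = 8 + 8 + 4 + 8 = 28 bits.

Unary([7, 7, 3, 7]) = 1111111011111110111011111110 (28 bits)


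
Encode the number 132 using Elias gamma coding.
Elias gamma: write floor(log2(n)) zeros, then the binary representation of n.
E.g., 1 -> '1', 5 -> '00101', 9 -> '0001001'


num_bits = floor(log2(132)) + 1 = 8
leading_zeros = num_bits - 1 = 7
binary(132) = 10000100

Elias gamma(132) = '0000000' + '10000100' = 000000010000100 (15 bits)


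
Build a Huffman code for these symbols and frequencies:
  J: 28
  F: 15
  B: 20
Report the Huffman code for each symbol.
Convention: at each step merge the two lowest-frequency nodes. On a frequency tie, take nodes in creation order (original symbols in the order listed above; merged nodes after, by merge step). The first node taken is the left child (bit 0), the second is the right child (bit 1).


Huffman tree construction:
Step 1: Merge F(15) + B(20) = 35
Step 2: Merge J(28) + (F+B)(35) = 63
Read each symbol's code off the tree from the root (left child = 0, right child = 1).

Codes:
  J: 0 (length 1)
  F: 10 (length 2)
  B: 11 (length 2)
Average code length: 98/63 = 1.5556 bits/symbol


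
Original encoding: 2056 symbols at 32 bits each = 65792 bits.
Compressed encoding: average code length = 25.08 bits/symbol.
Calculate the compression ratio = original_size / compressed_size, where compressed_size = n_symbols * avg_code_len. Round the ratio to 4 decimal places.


original_size = n_symbols * orig_bits = 2056 * 32 = 65792 bits
compressed_size = n_symbols * avg_code_len = 2056 * 25.08 = 51564.48 bits
ratio = original_size / compressed_size = 65792 / 51564.48 = 1.2759

Compression ratio = 1.2759


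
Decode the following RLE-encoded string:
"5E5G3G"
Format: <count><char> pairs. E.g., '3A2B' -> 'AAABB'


Expanding each <count><char> pair:
  5E -> 'EEEEE'
  5G -> 'GGGGG'
  3G -> 'GGG'

Decoded = EEEEEGGGGGGGG


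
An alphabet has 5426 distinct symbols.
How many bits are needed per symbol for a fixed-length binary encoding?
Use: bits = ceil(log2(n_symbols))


log2(5426) = 12.4057
Bracket: 2^12 = 4096 < 5426 <= 2^13 = 8192
So ceil(log2(5426)) = 13

bits = ceil(log2(5426)) = ceil(12.4057) = 13 bits


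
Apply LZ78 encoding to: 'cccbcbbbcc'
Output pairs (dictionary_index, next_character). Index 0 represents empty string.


LZ78 encoding steps:
Dictionary: {0: ''}
Step 1: w='' (idx 0), next='c' -> output (0, 'c'), add 'c' as idx 1
Step 2: w='c' (idx 1), next='c' -> output (1, 'c'), add 'cc' as idx 2
Step 3: w='' (idx 0), next='b' -> output (0, 'b'), add 'b' as idx 3
Step 4: w='c' (idx 1), next='b' -> output (1, 'b'), add 'cb' as idx 4
Step 5: w='b' (idx 3), next='b' -> output (3, 'b'), add 'bb' as idx 5
Step 6: w='cc' (idx 2), end of input -> output (2, '')


Encoded: [(0, 'c'), (1, 'c'), (0, 'b'), (1, 'b'), (3, 'b'), (2, '')]


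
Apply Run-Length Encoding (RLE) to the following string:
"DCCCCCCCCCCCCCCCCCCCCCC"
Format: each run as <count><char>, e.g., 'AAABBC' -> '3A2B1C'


Scanning runs left to right:
  i=0: run of 'D' x 1 -> '1D'
  i=1: run of 'C' x 22 -> '22C'

RLE = 1D22C


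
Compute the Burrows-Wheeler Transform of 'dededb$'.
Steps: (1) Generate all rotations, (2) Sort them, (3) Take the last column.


Rotations (sorted):
  0: $dededb -> last char: b
  1: b$deded -> last char: d
  2: db$dede -> last char: e
  3: dedb$de -> last char: e
  4: dededb$ -> last char: $
  5: edb$ded -> last char: d
  6: ededb$d -> last char: d


BWT = bdee$dd


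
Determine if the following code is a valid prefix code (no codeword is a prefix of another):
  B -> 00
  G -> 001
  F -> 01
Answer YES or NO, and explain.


Checking each pair (does one codeword prefix another?):
  B='00' vs G='001': prefix -- VIOLATION

NO -- this is NOT a valid prefix code. B (00) is a prefix of G (001).


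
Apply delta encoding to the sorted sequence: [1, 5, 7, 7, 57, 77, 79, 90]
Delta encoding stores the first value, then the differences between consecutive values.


First value: 1
Deltas:
  5 - 1 = 4
  7 - 5 = 2
  7 - 7 = 0
  57 - 7 = 50
  77 - 57 = 20
  79 - 77 = 2
  90 - 79 = 11


Delta encoded: [1, 4, 2, 0, 50, 20, 2, 11]


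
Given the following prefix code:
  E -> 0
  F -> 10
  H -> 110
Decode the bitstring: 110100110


Decoding step by step:
Bits 110 -> H
Bits 10 -> F
Bits 0 -> E
Bits 110 -> H


Decoded message: HFEH


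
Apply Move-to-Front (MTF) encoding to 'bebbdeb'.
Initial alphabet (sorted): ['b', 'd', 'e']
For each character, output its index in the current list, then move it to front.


MTF encoding:
'b': index 0 in ['b', 'd', 'e'] -> ['b', 'd', 'e']
'e': index 2 in ['b', 'd', 'e'] -> ['e', 'b', 'd']
'b': index 1 in ['e', 'b', 'd'] -> ['b', 'e', 'd']
'b': index 0 in ['b', 'e', 'd'] -> ['b', 'e', 'd']
'd': index 2 in ['b', 'e', 'd'] -> ['d', 'b', 'e']
'e': index 2 in ['d', 'b', 'e'] -> ['e', 'd', 'b']
'b': index 2 in ['e', 'd', 'b'] -> ['b', 'e', 'd']


Output: [0, 2, 1, 0, 2, 2, 2]


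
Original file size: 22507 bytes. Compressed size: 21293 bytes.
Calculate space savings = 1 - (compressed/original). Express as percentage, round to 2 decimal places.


ratio = compressed/original = 21293/22507 = 0.946061
savings = 1 - ratio = 1 - 0.946061 = 0.053939
as a percentage: 0.053939 * 100 = 5.39%

Space savings = 1 - 21293/22507 = 5.39%


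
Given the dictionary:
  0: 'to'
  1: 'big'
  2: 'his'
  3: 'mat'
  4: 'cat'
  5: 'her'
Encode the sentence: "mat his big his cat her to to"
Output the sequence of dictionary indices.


Look up each word in the dictionary:
  'mat' -> 3
  'his' -> 2
  'big' -> 1
  'his' -> 2
  'cat' -> 4
  'her' -> 5
  'to' -> 0
  'to' -> 0

Encoded: [3, 2, 1, 2, 4, 5, 0, 0]


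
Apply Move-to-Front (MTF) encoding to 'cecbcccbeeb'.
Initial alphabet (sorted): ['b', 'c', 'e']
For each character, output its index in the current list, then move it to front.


MTF encoding:
'c': index 1 in ['b', 'c', 'e'] -> ['c', 'b', 'e']
'e': index 2 in ['c', 'b', 'e'] -> ['e', 'c', 'b']
'c': index 1 in ['e', 'c', 'b'] -> ['c', 'e', 'b']
'b': index 2 in ['c', 'e', 'b'] -> ['b', 'c', 'e']
'c': index 1 in ['b', 'c', 'e'] -> ['c', 'b', 'e']
'c': index 0 in ['c', 'b', 'e'] -> ['c', 'b', 'e']
'c': index 0 in ['c', 'b', 'e'] -> ['c', 'b', 'e']
'b': index 1 in ['c', 'b', 'e'] -> ['b', 'c', 'e']
'e': index 2 in ['b', 'c', 'e'] -> ['e', 'b', 'c']
'e': index 0 in ['e', 'b', 'c'] -> ['e', 'b', 'c']
'b': index 1 in ['e', 'b', 'c'] -> ['b', 'e', 'c']


Output: [1, 2, 1, 2, 1, 0, 0, 1, 2, 0, 1]


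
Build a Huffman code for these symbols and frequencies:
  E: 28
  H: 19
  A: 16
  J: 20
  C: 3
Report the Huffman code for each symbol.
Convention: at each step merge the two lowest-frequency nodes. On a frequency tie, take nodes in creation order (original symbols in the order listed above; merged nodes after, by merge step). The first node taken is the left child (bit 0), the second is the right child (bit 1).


Huffman tree construction:
Step 1: Merge C(3) + A(16) = 19
Step 2: Merge H(19) + (C+A)(19) = 38
Step 3: Merge J(20) + E(28) = 48
Step 4: Merge (H+(C+A))(38) + (J+E)(48) = 86
Read each symbol's code off the tree from the root (left child = 0, right child = 1).

Codes:
  E: 11 (length 2)
  H: 00 (length 2)
  A: 011 (length 3)
  J: 10 (length 2)
  C: 010 (length 3)
Average code length: 191/86 = 2.2209 bits/symbol


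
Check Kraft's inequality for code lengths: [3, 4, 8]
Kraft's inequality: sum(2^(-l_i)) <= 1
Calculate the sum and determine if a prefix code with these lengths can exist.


Sum = 2^(-3) + 2^(-4) + 2^(-8)
    = 0.125 + 0.0625 + 0.00390625
    = 49/256 = 0.19140625
Since 0.19140625 <= 1, Kraft's inequality IS satisfied.
A prefix code with these lengths CAN exist.

Kraft sum = 0.19140625. Satisfied.


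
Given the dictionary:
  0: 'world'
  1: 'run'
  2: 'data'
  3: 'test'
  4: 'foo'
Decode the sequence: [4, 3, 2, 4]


Look up each index in the dictionary:
  4 -> 'foo'
  3 -> 'test'
  2 -> 'data'
  4 -> 'foo'

Decoded: "foo test data foo"


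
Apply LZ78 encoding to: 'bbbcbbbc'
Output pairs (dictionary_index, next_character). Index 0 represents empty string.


LZ78 encoding steps:
Dictionary: {0: ''}
Step 1: w='' (idx 0), next='b' -> output (0, 'b'), add 'b' as idx 1
Step 2: w='b' (idx 1), next='b' -> output (1, 'b'), add 'bb' as idx 2
Step 3: w='' (idx 0), next='c' -> output (0, 'c'), add 'c' as idx 3
Step 4: w='bb' (idx 2), next='b' -> output (2, 'b'), add 'bbb' as idx 4
Step 5: w='c' (idx 3), end of input -> output (3, '')


Encoded: [(0, 'b'), (1, 'b'), (0, 'c'), (2, 'b'), (3, '')]


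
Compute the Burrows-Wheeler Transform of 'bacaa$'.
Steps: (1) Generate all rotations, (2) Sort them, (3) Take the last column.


Rotations (sorted):
  0: $bacaa -> last char: a
  1: a$baca -> last char: a
  2: aa$bac -> last char: c
  3: acaa$b -> last char: b
  4: bacaa$ -> last char: $
  5: caa$ba -> last char: a


BWT = aacb$a


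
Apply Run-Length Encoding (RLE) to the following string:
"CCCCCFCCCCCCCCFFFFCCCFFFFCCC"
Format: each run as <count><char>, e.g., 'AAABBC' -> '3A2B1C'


Scanning runs left to right:
  i=0: run of 'C' x 5 -> '5C'
  i=5: run of 'F' x 1 -> '1F'
  i=6: run of 'C' x 8 -> '8C'
  i=14: run of 'F' x 4 -> '4F'
  i=18: run of 'C' x 3 -> '3C'
  i=21: run of 'F' x 4 -> '4F'
  i=25: run of 'C' x 3 -> '3C'

RLE = 5C1F8C4F3C4F3C


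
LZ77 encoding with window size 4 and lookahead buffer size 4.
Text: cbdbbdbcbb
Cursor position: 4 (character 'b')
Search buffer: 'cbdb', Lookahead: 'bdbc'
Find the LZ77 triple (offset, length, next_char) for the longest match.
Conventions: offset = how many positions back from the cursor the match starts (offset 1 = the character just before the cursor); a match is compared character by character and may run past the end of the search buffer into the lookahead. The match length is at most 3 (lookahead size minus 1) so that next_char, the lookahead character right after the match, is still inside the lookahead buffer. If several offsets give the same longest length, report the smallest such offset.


Try each offset into the search buffer:
  offset=1 (pos 3, char 'b'): match length 1
  offset=2 (pos 2, char 'd'): match length 0
  offset=3 (pos 1, char 'b'): match length 3
  offset=4 (pos 0, char 'c'): match length 0
Longest match has length 3 at offset 3.
next_char = character at position 4 + 3 = 7 -> 'c'

Best match: offset=3, length=3 (matching 'bdb' starting at position 1)
LZ77 triple: (3, 3, 'c')


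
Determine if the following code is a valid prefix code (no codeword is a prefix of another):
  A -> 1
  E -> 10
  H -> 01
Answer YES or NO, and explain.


Checking each pair (does one codeword prefix another?):
  A='1' vs E='10': prefix -- VIOLATION

NO -- this is NOT a valid prefix code. A (1) is a prefix of E (10).


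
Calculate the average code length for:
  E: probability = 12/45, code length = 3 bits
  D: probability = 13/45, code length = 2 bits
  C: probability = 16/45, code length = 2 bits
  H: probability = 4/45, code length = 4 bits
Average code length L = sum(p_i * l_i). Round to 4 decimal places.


Weighted contributions p_i * l_i:
  E: (12/45) * 3 = 36/45
  D: (13/45) * 2 = 26/45
  C: (16/45) * 2 = 32/45
  H: (4/45) * 4 = 16/45
Sum = (36 + 26 + 32 + 16)/45 = 110/45

L = 110/45 = 2.4444 bits/symbol


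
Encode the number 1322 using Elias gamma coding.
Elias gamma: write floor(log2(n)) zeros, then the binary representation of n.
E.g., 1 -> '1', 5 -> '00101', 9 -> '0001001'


num_bits = floor(log2(1322)) + 1 = 11
leading_zeros = num_bits - 1 = 10
binary(1322) = 10100101010

Elias gamma(1322) = '0000000000' + '10100101010' = 000000000010100101010 (21 bits)


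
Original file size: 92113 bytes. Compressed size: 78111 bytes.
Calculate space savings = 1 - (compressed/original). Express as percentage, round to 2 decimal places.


ratio = compressed/original = 78111/92113 = 0.847991
savings = 1 - ratio = 1 - 0.847991 = 0.152009
as a percentage: 0.152009 * 100 = 15.2%

Space savings = 1 - 78111/92113 = 15.2%


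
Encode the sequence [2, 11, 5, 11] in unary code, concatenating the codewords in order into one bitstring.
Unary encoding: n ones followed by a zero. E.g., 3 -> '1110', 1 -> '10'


Encode each number as n ones followed by a terminating 0:
  2 -> 110 (3 bits)
  11 -> 111111111110 (12 bits)
  5 -> 111110 (6 bits)
  11 -> 111111111110 (12 bits)
Total length = 3 + 12 + 6 + 12 = 33 bits.

Unary([2, 11, 5, 11]) = 110111111111110111110111111111110 (33 bits)


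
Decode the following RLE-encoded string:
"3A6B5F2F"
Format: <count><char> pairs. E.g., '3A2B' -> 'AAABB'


Expanding each <count><char> pair:
  3A -> 'AAA'
  6B -> 'BBBBBB'
  5F -> 'FFFFF'
  2F -> 'FF'

Decoded = AAABBBBBBFFFFFFF


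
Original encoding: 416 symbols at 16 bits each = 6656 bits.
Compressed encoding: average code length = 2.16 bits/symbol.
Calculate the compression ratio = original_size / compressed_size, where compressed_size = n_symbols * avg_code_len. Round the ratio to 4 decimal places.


original_size = n_symbols * orig_bits = 416 * 16 = 6656 bits
compressed_size = n_symbols * avg_code_len = 416 * 2.16 = 898.56 bits
ratio = original_size / compressed_size = 6656 / 898.56 = 7.4074

Compression ratio = 7.4074


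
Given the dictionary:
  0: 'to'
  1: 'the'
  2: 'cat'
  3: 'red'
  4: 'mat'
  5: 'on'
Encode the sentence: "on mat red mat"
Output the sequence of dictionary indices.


Look up each word in the dictionary:
  'on' -> 5
  'mat' -> 4
  'red' -> 3
  'mat' -> 4

Encoded: [5, 4, 3, 4]


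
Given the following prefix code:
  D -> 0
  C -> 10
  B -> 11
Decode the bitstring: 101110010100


Decoding step by step:
Bits 10 -> C
Bits 11 -> B
Bits 10 -> C
Bits 0 -> D
Bits 10 -> C
Bits 10 -> C
Bits 0 -> D


Decoded message: CBCDCCD


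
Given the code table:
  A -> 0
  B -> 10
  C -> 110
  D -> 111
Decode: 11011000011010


Decoding:
110 -> C
110 -> C
0 -> A
0 -> A
0 -> A
110 -> C
10 -> B


Result: CCAAACB


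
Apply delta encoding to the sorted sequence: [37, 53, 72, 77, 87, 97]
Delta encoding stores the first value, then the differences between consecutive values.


First value: 37
Deltas:
  53 - 37 = 16
  72 - 53 = 19
  77 - 72 = 5
  87 - 77 = 10
  97 - 87 = 10


Delta encoded: [37, 16, 19, 5, 10, 10]


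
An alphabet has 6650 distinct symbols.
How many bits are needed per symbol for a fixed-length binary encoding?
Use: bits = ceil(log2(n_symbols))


log2(6650) = 12.6991
Bracket: 2^12 = 4096 < 6650 <= 2^13 = 8192
So ceil(log2(6650)) = 13

bits = ceil(log2(6650)) = ceil(12.6991) = 13 bits


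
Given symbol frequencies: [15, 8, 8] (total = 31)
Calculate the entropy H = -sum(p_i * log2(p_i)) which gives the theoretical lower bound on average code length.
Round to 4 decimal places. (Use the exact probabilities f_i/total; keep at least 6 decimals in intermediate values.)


Per-symbol terms -p_i * log2(p_i) with p_i = f_i/31:
  p = 15/31 = 0.483871: log2(p) = -1.047306, -p*log2(p) = 0.506761
  p = 8/31 = 0.258065: log2(p) = -1.954196, -p*log2(p) = 0.504309
  p = 8/31 = 0.258065: log2(p) = -1.954196, -p*log2(p) = 0.504309
H = 0.506761 + 0.504309 + 0.504309 = 1.515379

H = 1.5154 bits/symbol


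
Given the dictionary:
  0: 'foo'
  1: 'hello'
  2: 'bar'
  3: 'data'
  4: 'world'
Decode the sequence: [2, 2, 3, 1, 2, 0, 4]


Look up each index in the dictionary:
  2 -> 'bar'
  2 -> 'bar'
  3 -> 'data'
  1 -> 'hello'
  2 -> 'bar'
  0 -> 'foo'
  4 -> 'world'

Decoded: "bar bar data hello bar foo world"


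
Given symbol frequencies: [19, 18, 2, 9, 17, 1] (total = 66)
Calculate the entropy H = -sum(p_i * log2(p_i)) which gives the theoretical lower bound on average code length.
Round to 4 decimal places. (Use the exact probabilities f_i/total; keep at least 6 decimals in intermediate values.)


Per-symbol terms -p_i * log2(p_i) with p_i = f_i/66:
  p = 19/66 = 0.287879: log2(p) = -1.796467, -p*log2(p) = 0.517165
  p = 18/66 = 0.272727: log2(p) = -1.874469, -p*log2(p) = 0.511219
  p = 2/66 = 0.030303: log2(p) = -5.044394, -p*log2(p) = 0.152860
  p = 9/66 = 0.136364: log2(p) = -2.874469, -p*log2(p) = 0.391973
  p = 17/66 = 0.257576: log2(p) = -1.956931, -p*log2(p) = 0.504058
  p = 1/66 = 0.015152: log2(p) = -6.044394, -p*log2(p) = 0.091582
H = 0.517165 + 0.511219 + 0.152860 + 0.391973 + 0.504058 + 0.091582 = 2.168857

H = 2.1689 bits/symbol


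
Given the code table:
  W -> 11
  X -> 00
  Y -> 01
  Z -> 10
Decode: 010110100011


Decoding:
01 -> Y
01 -> Y
10 -> Z
10 -> Z
00 -> X
11 -> W


Result: YYZZXW


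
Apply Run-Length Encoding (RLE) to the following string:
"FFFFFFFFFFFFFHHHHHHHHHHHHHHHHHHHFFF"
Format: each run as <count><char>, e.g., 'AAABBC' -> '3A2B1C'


Scanning runs left to right:
  i=0: run of 'F' x 13 -> '13F'
  i=13: run of 'H' x 19 -> '19H'
  i=32: run of 'F' x 3 -> '3F'

RLE = 13F19H3F


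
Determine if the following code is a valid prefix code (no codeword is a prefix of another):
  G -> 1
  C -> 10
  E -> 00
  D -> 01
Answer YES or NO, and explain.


Checking each pair (does one codeword prefix another?):
  G='1' vs C='10': prefix -- VIOLATION

NO -- this is NOT a valid prefix code. G (1) is a prefix of C (10).


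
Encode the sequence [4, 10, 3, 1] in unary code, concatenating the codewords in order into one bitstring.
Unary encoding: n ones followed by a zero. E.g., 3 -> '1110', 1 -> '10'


Encode each number as n ones followed by a terminating 0:
  4 -> 11110 (5 bits)
  10 -> 11111111110 (11 bits)
  3 -> 1110 (4 bits)
  1 -> 10 (2 bits)
Total length = 5 + 11 + 4 + 2 = 22 bits.

Unary([4, 10, 3, 1]) = 1111011111111110111010 (22 bits)


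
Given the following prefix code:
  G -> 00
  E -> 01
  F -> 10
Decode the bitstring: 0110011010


Decoding step by step:
Bits 01 -> E
Bits 10 -> F
Bits 01 -> E
Bits 10 -> F
Bits 10 -> F


Decoded message: EFEFF


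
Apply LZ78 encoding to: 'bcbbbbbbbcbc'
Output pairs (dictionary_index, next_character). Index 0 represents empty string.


LZ78 encoding steps:
Dictionary: {0: ''}
Step 1: w='' (idx 0), next='b' -> output (0, 'b'), add 'b' as idx 1
Step 2: w='' (idx 0), next='c' -> output (0, 'c'), add 'c' as idx 2
Step 3: w='b' (idx 1), next='b' -> output (1, 'b'), add 'bb' as idx 3
Step 4: w='bb' (idx 3), next='b' -> output (3, 'b'), add 'bbb' as idx 4
Step 5: w='bb' (idx 3), next='c' -> output (3, 'c'), add 'bbc' as idx 5
Step 6: w='b' (idx 1), next='c' -> output (1, 'c'), add 'bc' as idx 6


Encoded: [(0, 'b'), (0, 'c'), (1, 'b'), (3, 'b'), (3, 'c'), (1, 'c')]


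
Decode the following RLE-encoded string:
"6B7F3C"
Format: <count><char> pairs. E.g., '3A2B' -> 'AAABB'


Expanding each <count><char> pair:
  6B -> 'BBBBBB'
  7F -> 'FFFFFFF'
  3C -> 'CCC'

Decoded = BBBBBBFFFFFFFCCC


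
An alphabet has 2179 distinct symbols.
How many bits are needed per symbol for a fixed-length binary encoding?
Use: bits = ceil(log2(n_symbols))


log2(2179) = 11.0895
Bracket: 2^11 = 2048 < 2179 <= 2^12 = 4096
So ceil(log2(2179)) = 12

bits = ceil(log2(2179)) = ceil(11.0895) = 12 bits


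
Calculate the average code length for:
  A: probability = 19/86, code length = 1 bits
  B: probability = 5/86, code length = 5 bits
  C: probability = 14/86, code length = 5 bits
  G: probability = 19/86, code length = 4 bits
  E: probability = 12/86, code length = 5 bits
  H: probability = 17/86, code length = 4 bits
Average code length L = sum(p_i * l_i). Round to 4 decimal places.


Weighted contributions p_i * l_i:
  A: (19/86) * 1 = 19/86
  B: (5/86) * 5 = 25/86
  C: (14/86) * 5 = 70/86
  G: (19/86) * 4 = 76/86
  E: (12/86) * 5 = 60/86
  H: (17/86) * 4 = 68/86
Sum = (19 + 25 + 70 + 76 + 60 + 68)/86 = 318/86

L = 318/86 = 3.6977 bits/symbol


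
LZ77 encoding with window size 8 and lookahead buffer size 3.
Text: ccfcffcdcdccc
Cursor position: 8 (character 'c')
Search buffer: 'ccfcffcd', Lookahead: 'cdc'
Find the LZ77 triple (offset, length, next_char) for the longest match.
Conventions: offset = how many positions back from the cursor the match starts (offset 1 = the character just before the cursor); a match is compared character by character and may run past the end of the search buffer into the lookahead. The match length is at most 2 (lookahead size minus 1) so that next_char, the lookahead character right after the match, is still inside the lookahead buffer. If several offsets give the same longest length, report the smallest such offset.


Try each offset into the search buffer:
  offset=1 (pos 7, char 'd'): match length 0
  offset=2 (pos 6, char 'c'): match length 2
  offset=3 (pos 5, char 'f'): match length 0
  offset=4 (pos 4, char 'f'): match length 0
  offset=5 (pos 3, char 'c'): match length 1
  offset=6 (pos 2, char 'f'): match length 0
  offset=7 (pos 1, char 'c'): match length 1
  offset=8 (pos 0, char 'c'): match length 1
Longest match has length 2 at offset 2.
next_char = character at position 8 + 2 = 10 -> 'c'

Best match: offset=2, length=2 (matching 'cd' starting at position 6)
LZ77 triple: (2, 2, 'c')


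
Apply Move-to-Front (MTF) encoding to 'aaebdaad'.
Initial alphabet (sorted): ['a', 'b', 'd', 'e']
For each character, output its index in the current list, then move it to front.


MTF encoding:
'a': index 0 in ['a', 'b', 'd', 'e'] -> ['a', 'b', 'd', 'e']
'a': index 0 in ['a', 'b', 'd', 'e'] -> ['a', 'b', 'd', 'e']
'e': index 3 in ['a', 'b', 'd', 'e'] -> ['e', 'a', 'b', 'd']
'b': index 2 in ['e', 'a', 'b', 'd'] -> ['b', 'e', 'a', 'd']
'd': index 3 in ['b', 'e', 'a', 'd'] -> ['d', 'b', 'e', 'a']
'a': index 3 in ['d', 'b', 'e', 'a'] -> ['a', 'd', 'b', 'e']
'a': index 0 in ['a', 'd', 'b', 'e'] -> ['a', 'd', 'b', 'e']
'd': index 1 in ['a', 'd', 'b', 'e'] -> ['d', 'a', 'b', 'e']


Output: [0, 0, 3, 2, 3, 3, 0, 1]


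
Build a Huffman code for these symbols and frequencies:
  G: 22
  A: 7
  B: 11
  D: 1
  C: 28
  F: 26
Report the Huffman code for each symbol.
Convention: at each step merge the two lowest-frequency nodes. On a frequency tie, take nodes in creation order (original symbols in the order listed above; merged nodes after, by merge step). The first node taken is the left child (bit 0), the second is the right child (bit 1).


Huffman tree construction:
Step 1: Merge D(1) + A(7) = 8
Step 2: Merge (D+A)(8) + B(11) = 19
Step 3: Merge ((D+A)+B)(19) + G(22) = 41
Step 4: Merge F(26) + C(28) = 54
Step 5: Merge (((D+A)+B)+G)(41) + (F+C)(54) = 95
Read each symbol's code off the tree from the root (left child = 0, right child = 1).

Codes:
  G: 01 (length 2)
  A: 0001 (length 4)
  B: 001 (length 3)
  D: 0000 (length 4)
  C: 11 (length 2)
  F: 10 (length 2)
Average code length: 217/95 = 2.2842 bits/symbol


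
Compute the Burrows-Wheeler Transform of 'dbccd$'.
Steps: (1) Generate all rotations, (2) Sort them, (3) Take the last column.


Rotations (sorted):
  0: $dbccd -> last char: d
  1: bccd$d -> last char: d
  2: ccd$db -> last char: b
  3: cd$dbc -> last char: c
  4: d$dbcc -> last char: c
  5: dbccd$ -> last char: $


BWT = ddbcc$


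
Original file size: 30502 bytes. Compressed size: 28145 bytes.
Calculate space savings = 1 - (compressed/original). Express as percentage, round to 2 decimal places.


ratio = compressed/original = 28145/30502 = 0.922726
savings = 1 - ratio = 1 - 0.922726 = 0.077274
as a percentage: 0.077274 * 100 = 7.73%

Space savings = 1 - 28145/30502 = 7.73%


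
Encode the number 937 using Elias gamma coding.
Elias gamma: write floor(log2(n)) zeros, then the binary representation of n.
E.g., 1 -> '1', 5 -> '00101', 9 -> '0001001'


num_bits = floor(log2(937)) + 1 = 10
leading_zeros = num_bits - 1 = 9
binary(937) = 1110101001

Elias gamma(937) = '000000000' + '1110101001' = 0000000001110101001 (19 bits)


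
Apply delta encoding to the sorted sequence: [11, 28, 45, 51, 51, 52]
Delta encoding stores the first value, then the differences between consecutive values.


First value: 11
Deltas:
  28 - 11 = 17
  45 - 28 = 17
  51 - 45 = 6
  51 - 51 = 0
  52 - 51 = 1


Delta encoded: [11, 17, 17, 6, 0, 1]


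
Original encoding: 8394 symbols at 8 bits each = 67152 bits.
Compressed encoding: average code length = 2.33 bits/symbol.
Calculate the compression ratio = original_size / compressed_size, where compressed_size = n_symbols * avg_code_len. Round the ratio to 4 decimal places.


original_size = n_symbols * orig_bits = 8394 * 8 = 67152 bits
compressed_size = n_symbols * avg_code_len = 8394 * 2.33 = 19558.02 bits
ratio = original_size / compressed_size = 67152 / 19558.02 = 3.4335

Compression ratio = 3.4335


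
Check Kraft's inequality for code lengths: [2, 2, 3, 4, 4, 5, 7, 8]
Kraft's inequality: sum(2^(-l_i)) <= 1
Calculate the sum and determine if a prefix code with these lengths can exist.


Sum = 2^(-2) + 2^(-2) + 2^(-3) + 2^(-4) + 2^(-4) + 2^(-5) + 2^(-7) + 2^(-8)
    = 0.25 + 0.25 + 0.125 + 0.0625 + 0.0625 + 0.03125 + 0.0078125 + 0.00390625
    = 203/256 = 0.79296875
Since 0.79296875 <= 1, Kraft's inequality IS satisfied.
A prefix code with these lengths CAN exist.

Kraft sum = 0.79296875. Satisfied.


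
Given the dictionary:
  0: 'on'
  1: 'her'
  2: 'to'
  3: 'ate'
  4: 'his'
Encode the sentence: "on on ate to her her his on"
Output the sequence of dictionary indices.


Look up each word in the dictionary:
  'on' -> 0
  'on' -> 0
  'ate' -> 3
  'to' -> 2
  'her' -> 1
  'her' -> 1
  'his' -> 4
  'on' -> 0

Encoded: [0, 0, 3, 2, 1, 1, 4, 0]


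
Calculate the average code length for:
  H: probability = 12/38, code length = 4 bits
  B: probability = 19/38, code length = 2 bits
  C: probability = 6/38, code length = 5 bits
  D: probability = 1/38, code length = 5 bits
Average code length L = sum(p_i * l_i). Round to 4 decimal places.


Weighted contributions p_i * l_i:
  H: (12/38) * 4 = 48/38
  B: (19/38) * 2 = 38/38
  C: (6/38) * 5 = 30/38
  D: (1/38) * 5 = 5/38
Sum = (48 + 38 + 30 + 5)/38 = 121/38

L = 121/38 = 3.1842 bits/symbol


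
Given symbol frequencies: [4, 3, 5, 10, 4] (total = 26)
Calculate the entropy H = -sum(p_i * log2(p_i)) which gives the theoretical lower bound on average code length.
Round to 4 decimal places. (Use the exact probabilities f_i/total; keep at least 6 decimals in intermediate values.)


Per-symbol terms -p_i * log2(p_i) with p_i = f_i/26:
  p = 4/26 = 0.153846: log2(p) = -2.700440, -p*log2(p) = 0.415452
  p = 3/26 = 0.115385: log2(p) = -3.115477, -p*log2(p) = 0.359478
  p = 5/26 = 0.192308: log2(p) = -2.378512, -p*log2(p) = 0.457406
  p = 10/26 = 0.384615: log2(p) = -1.378512, -p*log2(p) = 0.530197
  p = 4/26 = 0.153846: log2(p) = -2.700440, -p*log2(p) = 0.415452
H = 0.415452 + 0.359478 + 0.457406 + 0.530197 + 0.415452 = 2.177985

H = 2.178 bits/symbol


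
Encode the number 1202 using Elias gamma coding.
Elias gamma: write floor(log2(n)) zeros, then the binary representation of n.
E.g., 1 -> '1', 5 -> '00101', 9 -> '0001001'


num_bits = floor(log2(1202)) + 1 = 11
leading_zeros = num_bits - 1 = 10
binary(1202) = 10010110010

Elias gamma(1202) = '0000000000' + '10010110010' = 000000000010010110010 (21 bits)


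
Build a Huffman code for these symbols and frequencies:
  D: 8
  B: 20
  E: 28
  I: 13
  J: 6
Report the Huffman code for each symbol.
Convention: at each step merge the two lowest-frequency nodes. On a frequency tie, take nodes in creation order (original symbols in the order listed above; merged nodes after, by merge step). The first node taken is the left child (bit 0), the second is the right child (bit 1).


Huffman tree construction:
Step 1: Merge J(6) + D(8) = 14
Step 2: Merge I(13) + (J+D)(14) = 27
Step 3: Merge B(20) + (I+(J+D))(27) = 47
Step 4: Merge E(28) + (B+(I+(J+D)))(47) = 75
Read each symbol's code off the tree from the root (left child = 0, right child = 1).

Codes:
  D: 1111 (length 4)
  B: 10 (length 2)
  E: 0 (length 1)
  I: 110 (length 3)
  J: 1110 (length 4)
Average code length: 163/75 = 2.1733 bits/symbol


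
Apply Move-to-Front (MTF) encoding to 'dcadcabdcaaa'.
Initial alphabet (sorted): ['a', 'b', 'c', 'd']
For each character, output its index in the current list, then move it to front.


MTF encoding:
'd': index 3 in ['a', 'b', 'c', 'd'] -> ['d', 'a', 'b', 'c']
'c': index 3 in ['d', 'a', 'b', 'c'] -> ['c', 'd', 'a', 'b']
'a': index 2 in ['c', 'd', 'a', 'b'] -> ['a', 'c', 'd', 'b']
'd': index 2 in ['a', 'c', 'd', 'b'] -> ['d', 'a', 'c', 'b']
'c': index 2 in ['d', 'a', 'c', 'b'] -> ['c', 'd', 'a', 'b']
'a': index 2 in ['c', 'd', 'a', 'b'] -> ['a', 'c', 'd', 'b']
'b': index 3 in ['a', 'c', 'd', 'b'] -> ['b', 'a', 'c', 'd']
'd': index 3 in ['b', 'a', 'c', 'd'] -> ['d', 'b', 'a', 'c']
'c': index 3 in ['d', 'b', 'a', 'c'] -> ['c', 'd', 'b', 'a']
'a': index 3 in ['c', 'd', 'b', 'a'] -> ['a', 'c', 'd', 'b']
'a': index 0 in ['a', 'c', 'd', 'b'] -> ['a', 'c', 'd', 'b']
'a': index 0 in ['a', 'c', 'd', 'b'] -> ['a', 'c', 'd', 'b']


Output: [3, 3, 2, 2, 2, 2, 3, 3, 3, 3, 0, 0]


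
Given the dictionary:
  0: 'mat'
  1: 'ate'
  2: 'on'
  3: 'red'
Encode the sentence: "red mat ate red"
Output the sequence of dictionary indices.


Look up each word in the dictionary:
  'red' -> 3
  'mat' -> 0
  'ate' -> 1
  'red' -> 3

Encoded: [3, 0, 1, 3]


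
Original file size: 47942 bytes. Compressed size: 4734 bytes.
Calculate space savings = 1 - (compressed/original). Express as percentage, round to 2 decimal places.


ratio = compressed/original = 4734/47942 = 0.098744
savings = 1 - ratio = 1 - 0.098744 = 0.901256
as a percentage: 0.901256 * 100 = 90.13%

Space savings = 1 - 4734/47942 = 90.13%


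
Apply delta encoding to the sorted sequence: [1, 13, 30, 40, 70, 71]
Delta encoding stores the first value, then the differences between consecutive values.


First value: 1
Deltas:
  13 - 1 = 12
  30 - 13 = 17
  40 - 30 = 10
  70 - 40 = 30
  71 - 70 = 1


Delta encoded: [1, 12, 17, 10, 30, 1]


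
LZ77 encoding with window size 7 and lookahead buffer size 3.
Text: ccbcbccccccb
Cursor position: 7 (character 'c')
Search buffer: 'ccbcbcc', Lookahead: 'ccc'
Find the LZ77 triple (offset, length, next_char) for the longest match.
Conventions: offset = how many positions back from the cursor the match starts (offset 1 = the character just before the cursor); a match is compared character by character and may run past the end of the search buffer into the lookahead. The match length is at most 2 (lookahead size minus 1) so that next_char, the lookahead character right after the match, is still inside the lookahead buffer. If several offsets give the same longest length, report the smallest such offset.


Try each offset into the search buffer:
  offset=1 (pos 6, char 'c'): match length 2
  offset=2 (pos 5, char 'c'): match length 2
  offset=3 (pos 4, char 'b'): match length 0
  offset=4 (pos 3, char 'c'): match length 1
  offset=5 (pos 2, char 'b'): match length 0
  offset=6 (pos 1, char 'c'): match length 1
  offset=7 (pos 0, char 'c'): match length 2
Longest match has length 2, found at offsets 1, 2, 7; take the smallest, offset 1.
next_char = character at position 7 + 2 = 9 -> 'c'

Best match: offset=1, length=2 (matching 'cc' starting at position 6)
LZ77 triple: (1, 2, 'c')


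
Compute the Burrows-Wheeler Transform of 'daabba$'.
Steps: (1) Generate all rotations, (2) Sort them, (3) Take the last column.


Rotations (sorted):
  0: $daabba -> last char: a
  1: a$daabb -> last char: b
  2: aabba$d -> last char: d
  3: abba$da -> last char: a
  4: ba$daab -> last char: b
  5: bba$daa -> last char: a
  6: daabba$ -> last char: $


BWT = abdaba$


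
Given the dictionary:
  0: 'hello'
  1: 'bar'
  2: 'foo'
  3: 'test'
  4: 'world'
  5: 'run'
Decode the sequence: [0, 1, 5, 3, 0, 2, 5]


Look up each index in the dictionary:
  0 -> 'hello'
  1 -> 'bar'
  5 -> 'run'
  3 -> 'test'
  0 -> 'hello'
  2 -> 'foo'
  5 -> 'run'

Decoded: "hello bar run test hello foo run"


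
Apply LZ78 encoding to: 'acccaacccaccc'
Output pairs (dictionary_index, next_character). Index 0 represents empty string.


LZ78 encoding steps:
Dictionary: {0: ''}
Step 1: w='' (idx 0), next='a' -> output (0, 'a'), add 'a' as idx 1
Step 2: w='' (idx 0), next='c' -> output (0, 'c'), add 'c' as idx 2
Step 3: w='c' (idx 2), next='c' -> output (2, 'c'), add 'cc' as idx 3
Step 4: w='a' (idx 1), next='a' -> output (1, 'a'), add 'aa' as idx 4
Step 5: w='cc' (idx 3), next='c' -> output (3, 'c'), add 'ccc' as idx 5
Step 6: w='a' (idx 1), next='c' -> output (1, 'c'), add 'ac' as idx 6
Step 7: w='cc' (idx 3), end of input -> output (3, '')


Encoded: [(0, 'a'), (0, 'c'), (2, 'c'), (1, 'a'), (3, 'c'), (1, 'c'), (3, '')]


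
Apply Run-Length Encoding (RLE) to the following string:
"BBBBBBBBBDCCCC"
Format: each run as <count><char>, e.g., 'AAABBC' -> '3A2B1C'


Scanning runs left to right:
  i=0: run of 'B' x 9 -> '9B'
  i=9: run of 'D' x 1 -> '1D'
  i=10: run of 'C' x 4 -> '4C'

RLE = 9B1D4C


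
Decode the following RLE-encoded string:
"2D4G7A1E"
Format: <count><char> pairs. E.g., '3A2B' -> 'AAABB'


Expanding each <count><char> pair:
  2D -> 'DD'
  4G -> 'GGGG'
  7A -> 'AAAAAAA'
  1E -> 'E'

Decoded = DDGGGGAAAAAAAE


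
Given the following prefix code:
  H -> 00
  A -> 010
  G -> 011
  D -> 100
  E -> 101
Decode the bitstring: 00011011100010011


Decoding step by step:
Bits 00 -> H
Bits 011 -> G
Bits 011 -> G
Bits 100 -> D
Bits 010 -> A
Bits 011 -> G


Decoded message: HGGDAG


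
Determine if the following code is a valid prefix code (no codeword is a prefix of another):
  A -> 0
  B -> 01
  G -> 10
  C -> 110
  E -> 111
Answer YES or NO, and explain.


Checking each pair (does one codeword prefix another?):
  A='0' vs B='01': prefix -- VIOLATION

NO -- this is NOT a valid prefix code. A (0) is a prefix of B (01).


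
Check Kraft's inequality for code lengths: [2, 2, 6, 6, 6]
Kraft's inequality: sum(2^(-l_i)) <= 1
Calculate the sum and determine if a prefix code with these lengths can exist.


Sum = 2^(-2) + 2^(-2) + 2^(-6) + 2^(-6) + 2^(-6)
    = 0.25 + 0.25 + 0.015625 + 0.015625 + 0.015625
    = 35/64 = 0.546875
Since 0.546875 <= 1, Kraft's inequality IS satisfied.
A prefix code with these lengths CAN exist.

Kraft sum = 0.546875. Satisfied.


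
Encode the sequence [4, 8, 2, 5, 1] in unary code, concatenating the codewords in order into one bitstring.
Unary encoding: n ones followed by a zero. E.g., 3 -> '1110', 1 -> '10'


Encode each number as n ones followed by a terminating 0:
  4 -> 11110 (5 bits)
  8 -> 111111110 (9 bits)
  2 -> 110 (3 bits)
  5 -> 111110 (6 bits)
  1 -> 10 (2 bits)
Total length = 5 + 9 + 3 + 6 + 2 = 25 bits.

Unary([4, 8, 2, 5, 1]) = 1111011111111011011111010 (25 bits)


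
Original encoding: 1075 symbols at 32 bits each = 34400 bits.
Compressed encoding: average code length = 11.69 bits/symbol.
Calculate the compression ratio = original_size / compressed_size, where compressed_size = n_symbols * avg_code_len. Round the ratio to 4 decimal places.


original_size = n_symbols * orig_bits = 1075 * 32 = 34400 bits
compressed_size = n_symbols * avg_code_len = 1075 * 11.69 = 12566.75 bits
ratio = original_size / compressed_size = 34400 / 12566.75 = 2.7374

Compression ratio = 2.7374


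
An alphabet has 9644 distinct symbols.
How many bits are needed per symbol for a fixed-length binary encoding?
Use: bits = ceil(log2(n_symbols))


log2(9644) = 13.2354
Bracket: 2^13 = 8192 < 9644 <= 2^14 = 16384
So ceil(log2(9644)) = 14

bits = ceil(log2(9644)) = ceil(13.2354) = 14 bits


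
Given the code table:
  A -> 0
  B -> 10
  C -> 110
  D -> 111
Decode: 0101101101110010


Decoding:
0 -> A
10 -> B
110 -> C
110 -> C
111 -> D
0 -> A
0 -> A
10 -> B


Result: ABCCDAAB


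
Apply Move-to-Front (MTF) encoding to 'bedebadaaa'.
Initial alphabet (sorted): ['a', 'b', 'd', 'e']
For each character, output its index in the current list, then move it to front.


MTF encoding:
'b': index 1 in ['a', 'b', 'd', 'e'] -> ['b', 'a', 'd', 'e']
'e': index 3 in ['b', 'a', 'd', 'e'] -> ['e', 'b', 'a', 'd']
'd': index 3 in ['e', 'b', 'a', 'd'] -> ['d', 'e', 'b', 'a']
'e': index 1 in ['d', 'e', 'b', 'a'] -> ['e', 'd', 'b', 'a']
'b': index 2 in ['e', 'd', 'b', 'a'] -> ['b', 'e', 'd', 'a']
'a': index 3 in ['b', 'e', 'd', 'a'] -> ['a', 'b', 'e', 'd']
'd': index 3 in ['a', 'b', 'e', 'd'] -> ['d', 'a', 'b', 'e']
'a': index 1 in ['d', 'a', 'b', 'e'] -> ['a', 'd', 'b', 'e']
'a': index 0 in ['a', 'd', 'b', 'e'] -> ['a', 'd', 'b', 'e']
'a': index 0 in ['a', 'd', 'b', 'e'] -> ['a', 'd', 'b', 'e']


Output: [1, 3, 3, 1, 2, 3, 3, 1, 0, 0]
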